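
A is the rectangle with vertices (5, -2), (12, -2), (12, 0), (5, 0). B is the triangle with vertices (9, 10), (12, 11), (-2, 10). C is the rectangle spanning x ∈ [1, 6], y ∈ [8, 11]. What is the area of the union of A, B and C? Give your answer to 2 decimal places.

By inclusion–exclusion:
Individual areas: |A| = 14, |B| = 5.5, |C| = 15.
|A∩B| = 0.
|A∩C| = 0 (no overlap).
|B∩C| = 1.9643.
|A∩B∩C| = 0.
|A ∪ B ∪ C| = 34.5 − 1.9643 + 0 = 32.54.

32.54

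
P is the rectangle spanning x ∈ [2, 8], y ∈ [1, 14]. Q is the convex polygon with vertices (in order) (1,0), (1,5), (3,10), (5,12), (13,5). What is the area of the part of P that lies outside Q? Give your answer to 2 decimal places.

25.60

|P| = 78, |P∩Q| = 52.4042.
|P ∖ Q| = |P| − |P∩Q| = 78 − 52.4042 = 25.60.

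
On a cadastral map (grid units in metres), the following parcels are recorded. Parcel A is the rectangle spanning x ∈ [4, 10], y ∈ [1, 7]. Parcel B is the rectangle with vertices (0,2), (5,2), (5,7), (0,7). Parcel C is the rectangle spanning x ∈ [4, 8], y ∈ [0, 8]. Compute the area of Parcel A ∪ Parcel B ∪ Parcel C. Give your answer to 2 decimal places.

64.00

By inclusion–exclusion:
Individual areas: |Parcel A| = 36, |Parcel B| = 25, |Parcel C| = 32.
|Parcel A∩Parcel B|: x∈[4,5], y∈[2,7] → 1·5 = 5.
|Parcel A∩Parcel C|: x∈[4,8], y∈[1,7] → 4·6 = 24.
|Parcel B∩Parcel C|: x∈[4,5], y∈[2,7] → 1·5 = 5.
|Parcel A∩Parcel B∩Parcel C| = 5.
|Parcel A ∪ Parcel B ∪ Parcel C| = 93 − 34 + 5 = 64.00.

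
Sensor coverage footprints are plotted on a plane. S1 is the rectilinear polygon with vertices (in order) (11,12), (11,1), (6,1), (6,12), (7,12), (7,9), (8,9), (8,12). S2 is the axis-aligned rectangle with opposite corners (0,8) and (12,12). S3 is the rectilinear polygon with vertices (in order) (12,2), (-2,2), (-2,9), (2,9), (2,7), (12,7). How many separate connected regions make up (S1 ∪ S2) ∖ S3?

2

(S1 ∪ S2) ∖ S3 splits into 2 disjoint pieces (area 5, area 51).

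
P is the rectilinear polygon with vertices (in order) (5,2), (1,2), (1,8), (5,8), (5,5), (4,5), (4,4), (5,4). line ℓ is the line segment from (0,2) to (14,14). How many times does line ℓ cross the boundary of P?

2

The segment meets the boundary at (5,6.286), (1,2.857).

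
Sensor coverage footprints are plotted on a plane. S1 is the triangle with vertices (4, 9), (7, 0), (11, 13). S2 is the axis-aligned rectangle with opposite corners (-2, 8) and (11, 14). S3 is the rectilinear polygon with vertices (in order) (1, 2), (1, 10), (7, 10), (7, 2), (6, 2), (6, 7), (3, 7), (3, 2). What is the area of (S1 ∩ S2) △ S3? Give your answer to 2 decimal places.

|S1 ∩ S2| = 16.9872.
|(S1 ∩ S2) ∩ S3| = 4.9583.
|(S1 ∩ S2) △ S3| = 16.9872 + 33 − 9.9167 = 40.07.

40.07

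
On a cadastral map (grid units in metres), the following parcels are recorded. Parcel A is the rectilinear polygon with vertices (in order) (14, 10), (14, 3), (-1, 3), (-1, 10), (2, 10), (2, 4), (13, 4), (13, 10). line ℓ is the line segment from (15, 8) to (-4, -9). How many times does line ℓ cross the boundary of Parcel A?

4

The segment meets the boundary at (9.412,3), (10.529,4), (13,6.211), (14,7.105).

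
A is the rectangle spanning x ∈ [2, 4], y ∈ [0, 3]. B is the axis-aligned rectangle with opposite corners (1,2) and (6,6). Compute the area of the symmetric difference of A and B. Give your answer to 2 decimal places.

22.00

|A∩B|: x∈[2,4], y∈[2,3] → 2·1 = 2.
|A △ B| = |A| + |B| − 2·|A∩B| = 6 + 20 − 4 = 22.00.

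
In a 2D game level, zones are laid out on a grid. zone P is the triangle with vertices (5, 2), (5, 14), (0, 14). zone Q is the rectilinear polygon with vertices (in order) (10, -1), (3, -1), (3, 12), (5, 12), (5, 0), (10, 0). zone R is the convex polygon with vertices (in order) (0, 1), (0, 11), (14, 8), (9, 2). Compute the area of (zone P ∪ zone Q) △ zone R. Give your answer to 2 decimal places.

|zone P ∪ zone Q| = 45.8.
|(zone P ∪ zone Q) ∩ zone R| = 20.2914.
|(zone P ∪ zone Q) △ zone R| = 45.8 + 94.5 − 40.5827 = 99.72.

99.72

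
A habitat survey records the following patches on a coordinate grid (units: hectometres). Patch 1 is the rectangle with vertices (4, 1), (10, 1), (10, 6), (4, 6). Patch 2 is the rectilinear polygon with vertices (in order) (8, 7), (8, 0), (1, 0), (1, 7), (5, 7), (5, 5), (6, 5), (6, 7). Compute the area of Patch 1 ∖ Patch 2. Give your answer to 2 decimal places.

|Patch 1| = 30, |Patch 1∩Patch 2| = 19.
|Patch 1 ∖ Patch 2| = |Patch 1| − |Patch 1∩Patch 2| = 30 − 19 = 11.00.

11.00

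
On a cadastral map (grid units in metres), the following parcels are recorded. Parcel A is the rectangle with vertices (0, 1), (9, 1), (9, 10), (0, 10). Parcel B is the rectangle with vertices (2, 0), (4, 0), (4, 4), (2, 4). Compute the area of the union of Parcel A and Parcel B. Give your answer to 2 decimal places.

83.00

By inclusion–exclusion:
Individual areas: |Parcel A| = 81, |Parcel B| = 8.
|Parcel A∩Parcel B|: x∈[2,4], y∈[1,4] → 2·3 = 6.
|Parcel A ∪ Parcel B| = 89 − 6 = 83.00.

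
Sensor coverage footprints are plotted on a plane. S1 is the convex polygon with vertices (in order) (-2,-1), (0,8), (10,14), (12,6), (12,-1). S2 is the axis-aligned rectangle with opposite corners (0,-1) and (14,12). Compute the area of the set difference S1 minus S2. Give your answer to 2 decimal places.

12.83

|S1| = 151, |S1∩S2| = 138.1667.
|S1 ∖ S2| = |S1| − |S1∩S2| = 151 − 138.1667 = 12.83.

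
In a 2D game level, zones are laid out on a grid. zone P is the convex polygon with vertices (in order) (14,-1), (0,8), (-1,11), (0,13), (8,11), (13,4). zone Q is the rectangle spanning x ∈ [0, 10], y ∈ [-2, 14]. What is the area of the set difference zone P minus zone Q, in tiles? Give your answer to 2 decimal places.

21.16

|zone P| = 88.5, |zone P∩zone Q| = 67.3429.
|zone P ∖ zone Q| = |zone P| − |zone P∩zone Q| = 88.5 − 67.3429 = 21.16.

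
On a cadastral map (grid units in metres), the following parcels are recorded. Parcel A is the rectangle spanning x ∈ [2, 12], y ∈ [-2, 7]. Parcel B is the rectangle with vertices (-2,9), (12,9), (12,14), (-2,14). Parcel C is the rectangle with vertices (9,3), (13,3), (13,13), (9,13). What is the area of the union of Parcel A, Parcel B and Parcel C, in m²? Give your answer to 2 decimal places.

176.00

By inclusion–exclusion:
Individual areas: |Parcel A| = 90, |Parcel B| = 70, |Parcel C| = 40.
|Parcel A∩Parcel B| = 0 (no overlap).
|Parcel A∩Parcel C|: x∈[9,12], y∈[3,7] → 3·4 = 12.
|Parcel B∩Parcel C|: x∈[9,12], y∈[9,13] → 3·4 = 12.
|Parcel A∩Parcel B∩Parcel C| = 0.
|Parcel A ∪ Parcel B ∪ Parcel C| = 200 − 24 + 0 = 176.00.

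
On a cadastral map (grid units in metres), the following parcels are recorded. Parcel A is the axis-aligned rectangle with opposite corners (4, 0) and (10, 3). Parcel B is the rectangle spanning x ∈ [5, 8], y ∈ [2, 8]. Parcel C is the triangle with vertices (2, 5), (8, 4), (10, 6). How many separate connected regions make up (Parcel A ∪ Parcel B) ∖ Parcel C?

(Parcel A ∪ Parcel B) ∖ Parcel C splits into 2 disjoint pieces (area 21.75, area 7.3125).

2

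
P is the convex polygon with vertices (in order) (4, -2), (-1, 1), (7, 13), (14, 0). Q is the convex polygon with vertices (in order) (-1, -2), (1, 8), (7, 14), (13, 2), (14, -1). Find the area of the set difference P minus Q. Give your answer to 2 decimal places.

|P| = 114, |P∩Q| = 112.7366.
|P ∖ Q| = |P| − |P∩Q| = 114 − 112.7366 = 1.26.

1.26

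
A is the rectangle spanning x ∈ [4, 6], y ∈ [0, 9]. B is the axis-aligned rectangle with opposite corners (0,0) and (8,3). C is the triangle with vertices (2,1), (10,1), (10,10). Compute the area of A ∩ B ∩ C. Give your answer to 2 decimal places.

4.00

The intersection is the polygon with vertices (4,3), (6,3), (6,1), (4,1).
By the shoelace formula its area is 4.00.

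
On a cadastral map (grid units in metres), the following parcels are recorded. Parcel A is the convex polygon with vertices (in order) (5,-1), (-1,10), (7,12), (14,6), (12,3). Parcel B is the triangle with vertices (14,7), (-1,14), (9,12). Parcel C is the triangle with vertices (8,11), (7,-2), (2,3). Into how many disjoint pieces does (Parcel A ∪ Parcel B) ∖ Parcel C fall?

(Parcel A ∪ Parcel B) ∖ Parcel C splits into 2 disjoint pieces (area 88.779, area 0.9182).

2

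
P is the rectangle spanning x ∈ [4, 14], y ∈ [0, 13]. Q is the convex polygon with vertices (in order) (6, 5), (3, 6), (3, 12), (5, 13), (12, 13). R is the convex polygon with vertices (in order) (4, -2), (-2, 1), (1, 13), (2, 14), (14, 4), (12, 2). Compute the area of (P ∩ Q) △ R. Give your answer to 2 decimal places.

139.10

|P ∩ Q| = 39.0833.
|(P ∩ Q) ∩ R| = 19.7436.
|(P ∩ Q) △ R| = 39.0833 + 139.5 − 39.4872 = 139.10.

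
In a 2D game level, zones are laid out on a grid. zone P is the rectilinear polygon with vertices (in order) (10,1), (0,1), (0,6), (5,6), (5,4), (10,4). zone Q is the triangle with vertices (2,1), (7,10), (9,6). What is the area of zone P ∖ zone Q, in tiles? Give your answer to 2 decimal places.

34.64

|zone P| = 40, |zone P∩zone Q| = 5.3556.
|zone P ∖ zone Q| = |zone P| − |zone P∩zone Q| = 40 − 5.3556 = 34.64.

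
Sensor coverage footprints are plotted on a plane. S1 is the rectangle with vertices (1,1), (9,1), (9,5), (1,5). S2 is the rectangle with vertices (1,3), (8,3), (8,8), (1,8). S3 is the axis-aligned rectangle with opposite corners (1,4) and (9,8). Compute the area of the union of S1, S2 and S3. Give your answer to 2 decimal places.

By inclusion–exclusion:
Individual areas: |S1| = 32, |S2| = 35, |S3| = 32.
|S1∩S2|: x∈[1,8], y∈[3,5] → 7·2 = 14.
|S1∩S3|: x∈[1,9], y∈[4,5] → 8·1 = 8.
|S2∩S3|: x∈[1,8], y∈[4,8] → 7·4 = 28.
|S1∩S2∩S3| = 7.
|S1 ∪ S2 ∪ S3| = 99 − 50 + 7 = 56.00.

56.00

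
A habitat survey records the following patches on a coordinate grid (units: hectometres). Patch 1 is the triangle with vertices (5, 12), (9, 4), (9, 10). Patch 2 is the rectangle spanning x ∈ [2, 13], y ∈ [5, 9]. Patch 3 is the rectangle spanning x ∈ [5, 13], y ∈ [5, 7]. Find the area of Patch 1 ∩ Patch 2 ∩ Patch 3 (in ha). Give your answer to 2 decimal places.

2.00

The intersection is the polygon with vertices (9,5), (8.5,5), (7.5,7), (9,7).
By the shoelace formula its area is 2.00.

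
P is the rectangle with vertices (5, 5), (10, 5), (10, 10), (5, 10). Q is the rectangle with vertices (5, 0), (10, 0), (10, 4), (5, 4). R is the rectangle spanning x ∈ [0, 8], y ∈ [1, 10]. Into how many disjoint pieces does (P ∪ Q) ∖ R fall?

(P ∪ Q) ∖ R splits into 2 disjoint pieces (area 10, area 11).

2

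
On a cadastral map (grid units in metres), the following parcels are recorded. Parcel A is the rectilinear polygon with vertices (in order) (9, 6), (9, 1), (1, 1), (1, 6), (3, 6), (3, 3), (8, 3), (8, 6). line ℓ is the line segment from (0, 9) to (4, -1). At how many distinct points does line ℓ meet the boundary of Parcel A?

The segment meets the boundary at (3.2,1), (1.2,6).

2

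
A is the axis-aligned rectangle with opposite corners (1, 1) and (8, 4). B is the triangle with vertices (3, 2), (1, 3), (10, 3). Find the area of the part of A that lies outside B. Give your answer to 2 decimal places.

|A| = 21, |A∩B| = 4.2143.
|A ∖ B| = |A| − |A∩B| = 21 − 4.2143 = 16.79.

16.79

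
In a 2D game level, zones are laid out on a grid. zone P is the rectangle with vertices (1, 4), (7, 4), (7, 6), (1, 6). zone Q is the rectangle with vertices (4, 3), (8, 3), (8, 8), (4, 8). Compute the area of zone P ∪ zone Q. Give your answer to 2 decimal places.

26.00

By inclusion–exclusion:
Individual areas: |zone P| = 12, |zone Q| = 20.
|zone P∩zone Q|: x∈[4,7], y∈[4,6] → 3·2 = 6.
|zone P ∪ zone Q| = 32 − 6 = 26.00.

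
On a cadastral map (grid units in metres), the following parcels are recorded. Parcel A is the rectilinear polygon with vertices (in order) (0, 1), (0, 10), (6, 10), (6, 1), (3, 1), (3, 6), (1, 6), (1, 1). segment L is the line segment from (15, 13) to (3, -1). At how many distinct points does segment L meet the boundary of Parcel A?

2

The segment meets the boundary at (4.714,1), (6,2.5).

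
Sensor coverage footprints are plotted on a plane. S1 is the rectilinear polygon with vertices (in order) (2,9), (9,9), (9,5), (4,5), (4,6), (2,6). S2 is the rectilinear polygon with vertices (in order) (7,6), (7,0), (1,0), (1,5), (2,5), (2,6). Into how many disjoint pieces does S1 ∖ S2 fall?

S1 ∖ S2 is a single connected region.

1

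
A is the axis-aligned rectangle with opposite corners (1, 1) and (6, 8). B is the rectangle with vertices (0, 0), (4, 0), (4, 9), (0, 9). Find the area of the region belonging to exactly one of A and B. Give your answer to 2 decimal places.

|A∩B|: x∈[1,4], y∈[1,8] → 3·7 = 21.
|A △ B| = |A| + |B| − 2·|A∩B| = 35 + 36 − 42 = 29.00.

29.00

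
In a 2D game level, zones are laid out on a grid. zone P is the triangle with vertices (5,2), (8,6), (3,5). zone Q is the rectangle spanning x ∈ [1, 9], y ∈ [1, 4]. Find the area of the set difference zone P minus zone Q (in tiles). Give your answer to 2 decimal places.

5.67

|zone P| = 8.5, |zone P∩zone Q| = 2.8333.
|zone P ∖ zone Q| = |zone P| − |zone P∩zone Q| = 8.5 − 2.8333 = 5.67.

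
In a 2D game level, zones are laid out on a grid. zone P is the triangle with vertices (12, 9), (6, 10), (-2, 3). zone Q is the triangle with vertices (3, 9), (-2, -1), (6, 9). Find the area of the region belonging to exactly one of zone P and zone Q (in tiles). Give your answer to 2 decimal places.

|zone P| = 25, |zone Q| = 15, |zone P∩zone Q| = 7.6692.
|zone P △ zone Q| = |zone P| + |zone Q| − 2·|zone P∩zone Q| = 25 + 15 − 15.3385 = 24.66.

24.66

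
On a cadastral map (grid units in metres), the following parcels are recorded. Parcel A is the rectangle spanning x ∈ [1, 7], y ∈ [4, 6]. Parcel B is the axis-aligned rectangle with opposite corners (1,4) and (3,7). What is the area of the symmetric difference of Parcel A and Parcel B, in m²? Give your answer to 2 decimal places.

10.00

|Parcel A∩Parcel B|: x∈[1,3], y∈[4,6] → 2·2 = 4.
|Parcel A △ Parcel B| = |Parcel A| + |Parcel B| − 2·|Parcel A∩Parcel B| = 12 + 6 − 8 = 10.00.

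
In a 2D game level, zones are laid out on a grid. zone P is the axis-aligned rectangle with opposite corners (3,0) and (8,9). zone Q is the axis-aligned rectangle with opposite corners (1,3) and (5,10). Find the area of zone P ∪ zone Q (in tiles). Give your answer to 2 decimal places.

By inclusion–exclusion:
Individual areas: |zone P| = 45, |zone Q| = 28.
|zone P∩zone Q|: x∈[3,5], y∈[3,9] → 2·6 = 12.
|zone P ∪ zone Q| = 73 − 12 = 61.00.

61.00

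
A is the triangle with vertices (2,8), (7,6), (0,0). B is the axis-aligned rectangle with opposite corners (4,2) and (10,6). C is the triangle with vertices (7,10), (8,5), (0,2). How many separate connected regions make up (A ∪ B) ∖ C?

2

(A ∪ B) ∖ C splits into 2 disjoint pieces (area 20.6911, area 6.8852).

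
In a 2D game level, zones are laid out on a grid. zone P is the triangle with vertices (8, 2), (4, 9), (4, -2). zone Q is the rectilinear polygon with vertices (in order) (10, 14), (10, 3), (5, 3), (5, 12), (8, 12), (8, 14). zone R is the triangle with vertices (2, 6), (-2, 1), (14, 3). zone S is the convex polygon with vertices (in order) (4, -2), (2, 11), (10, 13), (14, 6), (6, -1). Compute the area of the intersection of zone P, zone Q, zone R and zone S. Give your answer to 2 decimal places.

3.83

The intersection is the polygon with vertices (5,5.25), (6.333,4.917), (7.429,3), (5,3).
By the shoelace formula its area is 3.83.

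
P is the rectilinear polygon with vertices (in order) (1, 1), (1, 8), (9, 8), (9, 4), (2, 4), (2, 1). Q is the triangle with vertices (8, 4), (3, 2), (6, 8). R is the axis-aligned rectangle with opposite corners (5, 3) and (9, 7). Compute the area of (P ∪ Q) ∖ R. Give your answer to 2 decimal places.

|P ∪ Q| = 39.
|(P ∪ Q) ∩ R| = 13.75.
|(P ∪ Q) ∖ R| = 39 − 13.75 = 25.25.

25.25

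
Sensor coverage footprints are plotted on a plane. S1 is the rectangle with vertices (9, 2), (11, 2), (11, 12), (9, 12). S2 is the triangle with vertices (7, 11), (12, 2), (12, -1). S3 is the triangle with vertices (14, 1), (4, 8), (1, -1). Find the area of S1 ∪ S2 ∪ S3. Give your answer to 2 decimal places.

By inclusion–exclusion:
Individual areas: |S1| = 20, |S2| = 7.5, |S3| = 55.5.
|S1∩S2| = 3.525.
|S1∩S3| = 3.6.
|S2∩S3| = 2.7666.
|S1∩S2∩S3| = 0.775.
|S1 ∪ S2 ∪ S3| = 83 − 9.8916 + 0.775 = 73.88.

73.88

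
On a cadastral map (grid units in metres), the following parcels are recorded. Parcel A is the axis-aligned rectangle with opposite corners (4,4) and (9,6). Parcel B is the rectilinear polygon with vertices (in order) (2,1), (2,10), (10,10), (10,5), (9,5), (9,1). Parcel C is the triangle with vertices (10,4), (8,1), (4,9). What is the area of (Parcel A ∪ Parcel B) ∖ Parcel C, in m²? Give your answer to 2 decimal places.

55.17

|Parcel A ∪ Parcel B| = 68.
|(Parcel A ∪ Parcel B) ∩ Parcel C| = 12.8333.
|(Parcel A ∪ Parcel B) ∖ Parcel C| = 68 − 12.8333 = 55.17.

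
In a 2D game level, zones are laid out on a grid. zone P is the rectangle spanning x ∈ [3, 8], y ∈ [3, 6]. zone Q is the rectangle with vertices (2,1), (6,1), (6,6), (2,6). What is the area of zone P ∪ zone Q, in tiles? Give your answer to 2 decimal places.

26.00

By inclusion–exclusion:
Individual areas: |zone P| = 15, |zone Q| = 20.
|zone P∩zone Q|: x∈[3,6], y∈[3,6] → 3·3 = 9.
|zone P ∪ zone Q| = 35 − 9 = 26.00.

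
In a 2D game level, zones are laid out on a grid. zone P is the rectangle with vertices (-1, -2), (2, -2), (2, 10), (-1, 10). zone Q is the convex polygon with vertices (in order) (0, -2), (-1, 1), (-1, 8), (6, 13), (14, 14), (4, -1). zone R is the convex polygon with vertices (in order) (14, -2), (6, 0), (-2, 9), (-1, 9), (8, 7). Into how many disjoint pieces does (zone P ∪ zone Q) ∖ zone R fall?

(zone P ∪ zone Q) ∖ zone R splits into 2 disjoint pieces (area 35.8244, area 54.6333).

2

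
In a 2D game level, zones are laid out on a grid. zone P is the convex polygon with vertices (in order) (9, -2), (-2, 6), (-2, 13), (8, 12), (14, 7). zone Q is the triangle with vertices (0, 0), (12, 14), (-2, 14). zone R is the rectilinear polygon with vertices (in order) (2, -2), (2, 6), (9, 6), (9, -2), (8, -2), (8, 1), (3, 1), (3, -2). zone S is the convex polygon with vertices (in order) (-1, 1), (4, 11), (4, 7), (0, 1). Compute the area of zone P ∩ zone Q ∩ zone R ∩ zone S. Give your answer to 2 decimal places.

1.33

The intersection is the polygon with vertices (2,6), (3.333,6), (2,4).
By the shoelace formula its area is 1.33.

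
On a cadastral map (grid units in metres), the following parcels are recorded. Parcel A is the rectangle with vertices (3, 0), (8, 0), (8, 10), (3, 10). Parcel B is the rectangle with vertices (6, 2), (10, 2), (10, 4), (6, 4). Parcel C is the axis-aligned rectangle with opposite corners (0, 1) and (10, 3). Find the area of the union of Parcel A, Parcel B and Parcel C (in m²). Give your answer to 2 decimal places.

62.00

By inclusion–exclusion:
Individual areas: |Parcel A| = 50, |Parcel B| = 8, |Parcel C| = 20.
|Parcel A∩Parcel B|: x∈[6,8], y∈[2,4] → 2·2 = 4.
|Parcel A∩Parcel C|: x∈[3,8], y∈[1,3] → 5·2 = 10.
|Parcel B∩Parcel C|: x∈[6,10], y∈[2,3] → 4·1 = 4.
|Parcel A∩Parcel B∩Parcel C| = 2.
|Parcel A ∪ Parcel B ∪ Parcel C| = 78 − 18 + 2 = 62.00.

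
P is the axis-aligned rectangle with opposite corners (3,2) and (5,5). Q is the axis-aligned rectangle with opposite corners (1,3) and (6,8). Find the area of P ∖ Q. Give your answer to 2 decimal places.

|P∩Q|: x∈[3,5], y∈[3,5] → 2·2 = 4.
|P| = 6.
|P ∖ Q| = |P| − |P∩Q| = 6 − 4 = 2.00.

2.00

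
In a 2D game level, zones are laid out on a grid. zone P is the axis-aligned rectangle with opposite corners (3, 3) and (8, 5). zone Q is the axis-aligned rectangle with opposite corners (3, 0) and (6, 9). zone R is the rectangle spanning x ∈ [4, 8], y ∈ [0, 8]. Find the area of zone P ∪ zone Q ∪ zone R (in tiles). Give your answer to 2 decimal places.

By inclusion–exclusion:
Individual areas: |zone P| = 10, |zone Q| = 27, |zone R| = 32.
|zone P∩zone Q|: x∈[3,6], y∈[3,5] → 3·2 = 6.
|zone P∩zone R|: x∈[4,8], y∈[3,5] → 4·2 = 8.
|zone Q∩zone R|: x∈[4,6], y∈[0,8] → 2·8 = 16.
|zone P∩zone Q∩zone R| = 4.
|zone P ∪ zone Q ∪ zone R| = 69 − 30 + 4 = 43.00.

43.00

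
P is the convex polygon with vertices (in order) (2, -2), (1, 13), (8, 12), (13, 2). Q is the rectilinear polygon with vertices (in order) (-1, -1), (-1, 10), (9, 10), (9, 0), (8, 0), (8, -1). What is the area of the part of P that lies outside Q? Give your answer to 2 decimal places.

38.52

|P| = 117, |P∩Q| = 78.4826.
|P ∖ Q| = |P| − |P∩Q| = 117 − 78.4826 = 38.52.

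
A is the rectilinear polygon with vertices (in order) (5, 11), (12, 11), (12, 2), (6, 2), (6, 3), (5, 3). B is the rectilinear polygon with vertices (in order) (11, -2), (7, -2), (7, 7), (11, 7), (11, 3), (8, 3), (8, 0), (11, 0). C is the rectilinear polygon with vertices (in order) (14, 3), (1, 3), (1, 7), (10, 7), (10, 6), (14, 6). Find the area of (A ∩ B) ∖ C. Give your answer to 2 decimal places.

2.00

|A ∩ B| = 17.
|(A ∩ B) ∩ C| = 15.
|(A ∩ B) ∖ C| = 17 − 15 = 2.00.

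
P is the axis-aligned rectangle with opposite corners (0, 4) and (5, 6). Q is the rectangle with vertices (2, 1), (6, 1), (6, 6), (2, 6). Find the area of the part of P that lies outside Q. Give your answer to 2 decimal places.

4.00

|P∩Q|: x∈[2,5], y∈[4,6] → 3·2 = 6.
|P| = 10.
|P ∖ Q| = |P| − |P∩Q| = 10 − 6 = 4.00.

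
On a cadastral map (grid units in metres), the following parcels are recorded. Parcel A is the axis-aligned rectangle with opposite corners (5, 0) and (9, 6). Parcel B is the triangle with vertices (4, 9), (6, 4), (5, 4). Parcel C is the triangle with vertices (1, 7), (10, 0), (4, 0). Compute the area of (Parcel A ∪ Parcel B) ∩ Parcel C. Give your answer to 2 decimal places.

9.33

The region (Parcel A ∪ Parcel B) ∩ Parcel C is the polygon with vertices (9,0), (5,0), (5,3.889), (9,0.778).
By the shoelace formula its area is 9.33.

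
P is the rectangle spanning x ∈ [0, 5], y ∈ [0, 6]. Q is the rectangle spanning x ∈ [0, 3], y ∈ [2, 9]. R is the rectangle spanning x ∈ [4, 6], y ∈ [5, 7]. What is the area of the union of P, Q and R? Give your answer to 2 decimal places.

By inclusion–exclusion:
Individual areas: |P| = 30, |Q| = 21, |R| = 4.
|P∩Q|: x∈[0,3], y∈[2,6] → 3·4 = 12.
|P∩R|: x∈[4,5], y∈[5,6] → 1·1 = 1.
|Q∩R| = 0 (no overlap).
|P∩Q∩R| = 0.
|P ∪ Q ∪ R| = 55 − 13 + 0 = 42.00.

42.00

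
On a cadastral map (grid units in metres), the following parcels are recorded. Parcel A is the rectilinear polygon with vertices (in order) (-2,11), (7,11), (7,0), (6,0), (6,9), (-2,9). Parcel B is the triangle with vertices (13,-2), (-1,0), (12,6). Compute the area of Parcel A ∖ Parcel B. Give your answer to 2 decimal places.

23.54

|Parcel A| = 27, |Parcel A∩Parcel B| = 3.4615.
|Parcel A ∖ Parcel B| = |Parcel A| − |Parcel A∩Parcel B| = 27 − 3.4615 = 23.54.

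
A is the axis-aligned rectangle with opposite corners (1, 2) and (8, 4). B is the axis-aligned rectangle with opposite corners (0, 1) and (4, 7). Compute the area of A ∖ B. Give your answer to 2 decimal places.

8.00

|A∩B|: x∈[1,4], y∈[2,4] → 3·2 = 6.
|A| = 14.
|A ∖ B| = |A| − |A∩B| = 14 − 6 = 8.00.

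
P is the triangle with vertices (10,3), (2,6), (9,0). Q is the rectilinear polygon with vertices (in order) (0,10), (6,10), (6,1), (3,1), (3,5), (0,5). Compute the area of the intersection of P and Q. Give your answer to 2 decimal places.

3.86

The intersection is the polygon with vertices (2,6), (6,4.5), (6,2.571).
By the shoelace formula its area is 3.86.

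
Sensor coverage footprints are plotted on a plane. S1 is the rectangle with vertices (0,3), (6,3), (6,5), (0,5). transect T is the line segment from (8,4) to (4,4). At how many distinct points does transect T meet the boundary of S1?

The segment meets the boundary at (6,4).

1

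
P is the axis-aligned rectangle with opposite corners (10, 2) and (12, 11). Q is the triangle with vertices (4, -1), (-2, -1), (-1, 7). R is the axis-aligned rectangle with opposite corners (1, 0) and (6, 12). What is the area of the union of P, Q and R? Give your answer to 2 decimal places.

By inclusion–exclusion:
Individual areas: |P| = 18, |Q| = 24, |R| = 60.
|P∩Q| = 0.
|P∩R| = 0 (no overlap).
|Q∩R| = 4.5125.
|P∩Q∩R| = 0.
|P ∪ Q ∪ R| = 102 − 4.5125 + 0 = 97.49.

97.49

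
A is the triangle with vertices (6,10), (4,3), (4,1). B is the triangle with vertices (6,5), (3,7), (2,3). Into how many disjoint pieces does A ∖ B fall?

A ∖ B splits into 2 disjoint pieces (area 0.5806, area 0.9583).

2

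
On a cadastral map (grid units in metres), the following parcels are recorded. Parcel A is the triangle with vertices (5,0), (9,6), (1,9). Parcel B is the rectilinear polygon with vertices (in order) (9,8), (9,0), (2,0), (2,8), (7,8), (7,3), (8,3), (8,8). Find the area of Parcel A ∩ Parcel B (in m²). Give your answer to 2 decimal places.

25.73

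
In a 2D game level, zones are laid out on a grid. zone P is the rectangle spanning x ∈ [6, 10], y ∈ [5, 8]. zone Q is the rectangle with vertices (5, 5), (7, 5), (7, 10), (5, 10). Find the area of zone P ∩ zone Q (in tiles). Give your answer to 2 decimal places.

|zone P∩zone Q|: x∈[6,7], y∈[5,8] → 1·3 = 3.

3.00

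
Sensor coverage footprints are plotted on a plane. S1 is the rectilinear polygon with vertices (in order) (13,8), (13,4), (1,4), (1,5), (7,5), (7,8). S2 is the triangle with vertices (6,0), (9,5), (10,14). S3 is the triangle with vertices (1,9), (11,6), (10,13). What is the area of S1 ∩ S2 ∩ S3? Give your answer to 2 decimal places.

The intersection is the polygon with vertices (8.286,8), (9.333,8), (9.172,6.548), (7.974,6.908).
By the shoelace formula its area is 1.47.

1.47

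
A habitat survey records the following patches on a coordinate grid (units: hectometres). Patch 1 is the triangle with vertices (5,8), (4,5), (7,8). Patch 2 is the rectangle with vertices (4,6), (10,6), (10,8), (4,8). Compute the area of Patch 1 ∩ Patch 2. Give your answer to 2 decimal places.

The intersection is the polygon with vertices (5,8), (7,8), (5,6), (4.333,6).
By the shoelace formula its area is 2.67.

2.67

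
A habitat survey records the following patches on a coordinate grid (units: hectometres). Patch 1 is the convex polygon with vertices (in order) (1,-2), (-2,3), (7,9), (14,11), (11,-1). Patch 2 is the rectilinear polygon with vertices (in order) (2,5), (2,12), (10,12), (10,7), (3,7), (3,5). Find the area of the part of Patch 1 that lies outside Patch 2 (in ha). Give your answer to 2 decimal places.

|Patch 1| = 122.5, |Patch 1∩Patch 2| = 11.2857.
|Patch 1 ∖ Patch 2| = |Patch 1| − |Patch 1∩Patch 2| = 122.5 − 11.2857 = 111.21.

111.21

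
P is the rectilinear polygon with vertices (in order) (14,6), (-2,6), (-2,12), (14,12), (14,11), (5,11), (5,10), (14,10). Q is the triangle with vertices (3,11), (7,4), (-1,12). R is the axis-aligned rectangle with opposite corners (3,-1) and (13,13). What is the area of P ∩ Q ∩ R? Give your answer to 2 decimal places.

5.14

The intersection is the polygon with vertices (3,8), (3,11), (5.857,6), (5,6).
By the shoelace formula its area is 5.14.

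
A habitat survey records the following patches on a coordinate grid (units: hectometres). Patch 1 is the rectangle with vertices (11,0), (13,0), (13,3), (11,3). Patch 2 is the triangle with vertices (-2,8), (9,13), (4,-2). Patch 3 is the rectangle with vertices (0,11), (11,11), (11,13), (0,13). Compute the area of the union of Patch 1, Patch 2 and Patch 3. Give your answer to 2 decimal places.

By inclusion–exclusion:
Individual areas: |Patch 1| = 6, |Patch 2| = 70, |Patch 3| = 22.
|Patch 1∩Patch 2| = 0.
|Patch 1∩Patch 3| = 0 (no overlap).
|Patch 2∩Patch 3| = 3.7333.
|Patch 1∩Patch 2∩Patch 3| = 0.
|Patch 1 ∪ Patch 2 ∪ Patch 3| = 98 − 3.7333 + 0 = 94.27.

94.27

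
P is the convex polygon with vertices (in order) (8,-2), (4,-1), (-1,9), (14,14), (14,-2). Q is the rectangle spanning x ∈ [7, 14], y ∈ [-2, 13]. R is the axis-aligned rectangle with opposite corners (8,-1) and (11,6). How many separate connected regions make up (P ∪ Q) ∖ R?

(P ∪ Q) ∖ R is a single connected region.

1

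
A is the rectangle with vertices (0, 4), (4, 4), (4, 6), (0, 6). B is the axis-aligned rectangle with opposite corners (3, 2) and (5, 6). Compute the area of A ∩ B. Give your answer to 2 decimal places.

2.00

|A∩B|: x∈[3,4], y∈[4,6] → 1·2 = 2.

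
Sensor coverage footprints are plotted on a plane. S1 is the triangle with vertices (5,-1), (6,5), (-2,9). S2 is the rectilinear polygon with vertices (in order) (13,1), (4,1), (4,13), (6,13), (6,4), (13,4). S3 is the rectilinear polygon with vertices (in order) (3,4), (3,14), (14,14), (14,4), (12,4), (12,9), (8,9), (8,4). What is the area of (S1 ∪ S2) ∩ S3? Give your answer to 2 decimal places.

|S1 ∪ S2| = 63.3333.
|(S1 ∪ S2) ∩ S3| = 20.25.

20.25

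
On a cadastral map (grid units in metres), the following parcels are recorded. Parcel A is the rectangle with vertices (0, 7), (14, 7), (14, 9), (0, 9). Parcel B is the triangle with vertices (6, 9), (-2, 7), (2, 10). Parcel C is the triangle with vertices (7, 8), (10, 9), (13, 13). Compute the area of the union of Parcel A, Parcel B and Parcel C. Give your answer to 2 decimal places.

By inclusion–exclusion:
Individual areas: |Parcel A| = 28, |Parcel B| = 8, |Parcel C| = 4.5.
|Parcel A∩Parcel B| = 4.3333.
|Parcel A∩Parcel C| = 0.9.
|Parcel B∩Parcel C| = 0.
|Parcel A∩Parcel B∩Parcel C| = 0.
|Parcel A ∪ Parcel B ∪ Parcel C| = 40.5 − 5.2333 + 0 = 35.27.

35.27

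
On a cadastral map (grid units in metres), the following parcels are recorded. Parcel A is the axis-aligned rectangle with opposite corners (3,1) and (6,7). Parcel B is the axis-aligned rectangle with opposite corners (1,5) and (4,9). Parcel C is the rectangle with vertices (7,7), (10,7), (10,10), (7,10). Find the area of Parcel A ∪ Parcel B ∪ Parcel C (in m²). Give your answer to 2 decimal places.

37.00

By inclusion–exclusion:
Individual areas: |Parcel A| = 18, |Parcel B| = 12, |Parcel C| = 9.
|Parcel A∩Parcel B|: x∈[3,4], y∈[5,7] → 1·2 = 2.
|Parcel A∩Parcel C| = 0 (no overlap).
|Parcel B∩Parcel C| = 0 (no overlap).
|Parcel A∩Parcel B∩Parcel C| = 0.
|Parcel A ∪ Parcel B ∪ Parcel C| = 39 − 2 + 0 = 37.00.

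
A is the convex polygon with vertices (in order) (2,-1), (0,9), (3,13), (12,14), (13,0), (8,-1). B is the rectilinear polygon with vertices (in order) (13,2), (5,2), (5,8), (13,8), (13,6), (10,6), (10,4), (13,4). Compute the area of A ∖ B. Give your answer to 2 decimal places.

|A| = 162, |A∩B| = 40.5714.
|A ∖ B| = |A| − |A∩B| = 162 − 40.5714 = 121.43.

121.43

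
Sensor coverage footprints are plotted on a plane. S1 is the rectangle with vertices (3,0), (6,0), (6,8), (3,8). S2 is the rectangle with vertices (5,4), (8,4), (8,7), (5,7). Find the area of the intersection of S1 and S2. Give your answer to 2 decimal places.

3.00

|S1∩S2|: x∈[5,6], y∈[4,7] → 1·3 = 3.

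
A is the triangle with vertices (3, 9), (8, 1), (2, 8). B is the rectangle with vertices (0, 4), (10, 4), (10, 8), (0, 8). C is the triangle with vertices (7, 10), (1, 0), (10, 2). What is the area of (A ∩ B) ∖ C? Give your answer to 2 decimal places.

3.02

|A ∩ B| = 4.6429.
|(A ∩ B) ∩ C| = 1.6188.
|(A ∩ B) ∖ C| = 4.6429 − 1.6188 = 3.02.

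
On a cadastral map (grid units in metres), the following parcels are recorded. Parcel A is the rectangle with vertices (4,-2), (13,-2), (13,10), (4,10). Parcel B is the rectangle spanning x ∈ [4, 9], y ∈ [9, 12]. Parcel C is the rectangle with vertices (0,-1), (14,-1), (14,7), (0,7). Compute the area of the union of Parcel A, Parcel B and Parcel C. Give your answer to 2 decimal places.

By inclusion–exclusion:
Individual areas: |Parcel A| = 108, |Parcel B| = 15, |Parcel C| = 112.
|Parcel A∩Parcel B|: x∈[4,9], y∈[9,10] → 5·1 = 5.
|Parcel A∩Parcel C|: x∈[4,13], y∈[-1,7] → 9·8 = 72.
|Parcel B∩Parcel C| = 0 (no overlap).
|Parcel A∩Parcel B∩Parcel C| = 0.
|Parcel A ∪ Parcel B ∪ Parcel C| = 235 − 77 + 0 = 158.00.

158.00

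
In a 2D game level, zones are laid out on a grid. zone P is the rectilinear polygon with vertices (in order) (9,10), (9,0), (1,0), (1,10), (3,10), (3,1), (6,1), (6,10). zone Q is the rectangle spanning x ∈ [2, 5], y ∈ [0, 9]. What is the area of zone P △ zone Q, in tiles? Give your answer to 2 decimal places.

|zone P| = 53, |zone Q| = 27, |zone P∩zone Q| = 11.
|zone P △ zone Q| = |zone P| + |zone Q| − 2·|zone P∩zone Q| = 53 + 27 − 22 = 58.00.

58.00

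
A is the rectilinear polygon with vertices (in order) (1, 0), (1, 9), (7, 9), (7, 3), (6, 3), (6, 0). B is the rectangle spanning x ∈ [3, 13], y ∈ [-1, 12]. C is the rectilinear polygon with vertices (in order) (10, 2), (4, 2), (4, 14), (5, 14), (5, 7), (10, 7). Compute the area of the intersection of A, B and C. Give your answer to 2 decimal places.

16.00

The intersection is the polygon with vertices (7,3), (6,3), (6,2), (4,2), (4,9), (5,9), (5,7), (7,7).
By the shoelace formula its area is 16.00.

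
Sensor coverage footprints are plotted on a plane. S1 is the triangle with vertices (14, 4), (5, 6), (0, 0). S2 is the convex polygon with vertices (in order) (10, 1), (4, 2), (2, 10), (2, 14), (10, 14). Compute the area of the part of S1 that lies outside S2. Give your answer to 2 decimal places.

11.44

|S1| = 32, |S1∩S2| = 20.564.
|S1 ∖ S2| = |S1| − |S1∩S2| = 32 − 20.564 = 11.44.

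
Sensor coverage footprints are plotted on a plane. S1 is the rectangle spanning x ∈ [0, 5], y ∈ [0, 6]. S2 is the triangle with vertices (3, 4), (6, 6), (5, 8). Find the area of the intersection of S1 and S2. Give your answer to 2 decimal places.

1.67

The intersection is the polygon with vertices (5,6), (5,5.333), (3,4), (4,6).
By the shoelace formula its area is 1.67.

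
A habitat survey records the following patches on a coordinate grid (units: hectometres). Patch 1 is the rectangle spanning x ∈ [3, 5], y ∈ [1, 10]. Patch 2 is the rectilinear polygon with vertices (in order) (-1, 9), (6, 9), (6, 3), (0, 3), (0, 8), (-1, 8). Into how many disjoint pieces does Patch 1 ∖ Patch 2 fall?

Patch 1 ∖ Patch 2 splits into 2 disjoint pieces (area 4, area 2).

2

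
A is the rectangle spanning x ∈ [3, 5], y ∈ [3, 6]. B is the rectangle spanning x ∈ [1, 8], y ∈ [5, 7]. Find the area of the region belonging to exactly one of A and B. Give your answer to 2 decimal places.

16.00

|A∩B|: x∈[3,5], y∈[5,6] → 2·1 = 2.
|A △ B| = |A| + |B| − 2·|A∩B| = 6 + 14 − 4 = 16.00.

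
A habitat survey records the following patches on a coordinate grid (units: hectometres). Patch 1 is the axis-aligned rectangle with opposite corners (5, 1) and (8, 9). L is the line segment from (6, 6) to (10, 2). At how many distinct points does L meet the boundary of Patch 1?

The segment meets the boundary at (8,4).

1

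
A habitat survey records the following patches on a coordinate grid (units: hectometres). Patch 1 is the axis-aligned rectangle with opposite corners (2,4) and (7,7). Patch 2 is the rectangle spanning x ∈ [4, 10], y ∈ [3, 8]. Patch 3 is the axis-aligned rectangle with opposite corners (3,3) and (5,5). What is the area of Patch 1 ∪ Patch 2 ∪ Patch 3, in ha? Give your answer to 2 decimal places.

37.00

By inclusion–exclusion:
Individual areas: |Patch 1| = 15, |Patch 2| = 30, |Patch 3| = 4.
|Patch 1∩Patch 2|: x∈[4,7], y∈[4,7] → 3·3 = 9.
|Patch 1∩Patch 3|: x∈[3,5], y∈[4,5] → 2·1 = 2.
|Patch 2∩Patch 3|: x∈[4,5], y∈[3,5] → 1·2 = 2.
|Patch 1∩Patch 2∩Patch 3| = 1.
|Patch 1 ∪ Patch 2 ∪ Patch 3| = 49 − 13 + 1 = 37.00.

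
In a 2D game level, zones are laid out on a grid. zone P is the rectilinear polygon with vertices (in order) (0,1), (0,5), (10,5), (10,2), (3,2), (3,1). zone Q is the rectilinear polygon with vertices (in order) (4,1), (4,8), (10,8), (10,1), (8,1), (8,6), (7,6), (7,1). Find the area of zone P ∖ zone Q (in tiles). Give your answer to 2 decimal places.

|zone P| = 33, |zone P∩zone Q| = 15.
|zone P ∖ zone Q| = |zone P| − |zone P∩zone Q| = 33 − 15 = 18.00.

18.00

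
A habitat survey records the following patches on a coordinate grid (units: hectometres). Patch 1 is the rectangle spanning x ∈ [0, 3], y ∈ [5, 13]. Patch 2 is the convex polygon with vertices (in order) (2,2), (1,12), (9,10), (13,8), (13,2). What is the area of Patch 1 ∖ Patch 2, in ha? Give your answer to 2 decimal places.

|Patch 1| = 24, |Patch 1∩Patch 2| = 11.05.
|Patch 1 ∖ Patch 2| = |Patch 1| − |Patch 1∩Patch 2| = 24 − 11.05 = 12.95.

12.95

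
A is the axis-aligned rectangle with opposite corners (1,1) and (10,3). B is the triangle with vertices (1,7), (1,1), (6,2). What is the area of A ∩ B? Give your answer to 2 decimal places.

7.00

The intersection is the polygon with vertices (5,3), (6,2), (1,1), (1,3).
By the shoelace formula its area is 7.00.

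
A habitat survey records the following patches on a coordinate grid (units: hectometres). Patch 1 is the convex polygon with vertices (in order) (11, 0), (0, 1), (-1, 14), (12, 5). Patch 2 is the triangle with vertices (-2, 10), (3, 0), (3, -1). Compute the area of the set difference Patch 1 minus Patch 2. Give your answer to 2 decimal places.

106.31

|Patch 1| = 108, |Patch 1∩Patch 2| = 1.688.
|Patch 1 ∖ Patch 2| = |Patch 1| − |Patch 1∩Patch 2| = 108 − 1.688 = 106.31.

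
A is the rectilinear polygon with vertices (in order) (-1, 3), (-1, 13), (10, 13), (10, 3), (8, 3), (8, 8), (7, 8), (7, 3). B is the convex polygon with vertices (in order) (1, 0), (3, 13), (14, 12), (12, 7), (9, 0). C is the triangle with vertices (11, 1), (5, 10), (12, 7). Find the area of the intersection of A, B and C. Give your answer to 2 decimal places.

The intersection is the polygon with vertices (9.667,3), (8,5.5), (8,8), (7,8), (7,7), (5,10), (10,7.857), (10,3).
By the shoelace formula its area is 11.56.

11.56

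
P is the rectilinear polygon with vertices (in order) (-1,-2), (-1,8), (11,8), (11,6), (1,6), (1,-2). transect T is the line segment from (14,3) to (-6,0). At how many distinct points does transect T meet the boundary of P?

2

The segment meets the boundary at (-1,0.75), (1,1.05).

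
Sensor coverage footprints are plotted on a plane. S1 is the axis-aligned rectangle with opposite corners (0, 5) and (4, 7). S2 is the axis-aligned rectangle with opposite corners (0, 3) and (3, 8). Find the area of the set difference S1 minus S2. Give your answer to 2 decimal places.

2.00

|S1∩S2|: x∈[0,3], y∈[5,7] → 3·2 = 6.
|S1| = 8.
|S1 ∖ S2| = |S1| − |S1∩S2| = 8 − 6 = 2.00.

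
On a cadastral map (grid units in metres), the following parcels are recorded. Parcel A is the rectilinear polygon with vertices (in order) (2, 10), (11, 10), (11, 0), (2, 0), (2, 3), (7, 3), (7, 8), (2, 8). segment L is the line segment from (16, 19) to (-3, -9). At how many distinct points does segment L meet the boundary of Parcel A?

The segment meets the boundary at (3.107,0), (5.143,3), (7,5.737), (9.893,10).

4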